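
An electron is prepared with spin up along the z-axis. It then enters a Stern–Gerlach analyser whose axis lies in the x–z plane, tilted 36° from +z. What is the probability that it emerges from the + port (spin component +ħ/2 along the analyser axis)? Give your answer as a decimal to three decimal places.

For spin-½, the probability of finding spin-up along an axis at angle θ to the initial spin direction is cos²(θ/2); spin-down is sin²(θ/2).
θ = 36°, so P = cos²(18°) ≈ 0.905.

0.905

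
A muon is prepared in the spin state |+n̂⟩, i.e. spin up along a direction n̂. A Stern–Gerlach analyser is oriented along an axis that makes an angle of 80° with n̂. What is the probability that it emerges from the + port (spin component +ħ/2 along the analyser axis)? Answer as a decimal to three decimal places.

For spin-½, the probability of finding spin-up along an axis at angle θ to the initial spin direction is cos²(θ/2); spin-down is sin²(θ/2).
θ = 80°, so P = cos²(40°) ≈ 0.587.

0.587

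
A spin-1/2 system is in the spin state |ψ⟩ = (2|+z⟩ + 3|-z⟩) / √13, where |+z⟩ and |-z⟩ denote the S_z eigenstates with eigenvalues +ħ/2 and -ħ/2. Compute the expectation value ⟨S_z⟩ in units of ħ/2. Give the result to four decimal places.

-0.3846

⟨σ_z⟩ = |a|² - |b|² divided by |a|²+|b|², with a, b the |+z⟩, |-z⟩ amplitudes.
= (4 - 9)/13 = -5/13.
⟨S_z⟩ = (ħ/2)·⟨σ_z⟩.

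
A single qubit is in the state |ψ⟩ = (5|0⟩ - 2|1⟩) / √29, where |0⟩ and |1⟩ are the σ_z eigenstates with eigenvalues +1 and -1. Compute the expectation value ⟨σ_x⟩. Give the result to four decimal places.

-0.6897

⟨σ_x⟩ = 2 Re(a* b)/(|a|²+|b|²) with a = 5, b = -2.
a* b = -10, so ⟨σ_x⟩ = -20/29.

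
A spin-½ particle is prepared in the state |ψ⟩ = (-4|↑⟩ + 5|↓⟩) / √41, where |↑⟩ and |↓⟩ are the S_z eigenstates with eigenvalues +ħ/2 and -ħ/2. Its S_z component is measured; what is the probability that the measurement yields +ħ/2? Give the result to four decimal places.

The +ħ/2 outcome corresponds to |↑⟩. Its amplitude in |ψ⟩ is -4/√41.
P = |-4|² / 41 = 16/41.

0.3902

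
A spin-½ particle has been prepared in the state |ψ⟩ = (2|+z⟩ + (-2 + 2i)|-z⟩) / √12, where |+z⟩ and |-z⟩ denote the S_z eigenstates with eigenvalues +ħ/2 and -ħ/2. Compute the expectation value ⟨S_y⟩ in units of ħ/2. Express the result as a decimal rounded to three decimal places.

0.667

⟨σ_y⟩ = 2 Im(a* b)/(|a|²+|b|²) with a = 2, b = (-2 + 2i).
a* b = (-4 + 4i), so ⟨σ_y⟩ = 8/12.
⟨S_y⟩ = (ħ/2)·⟨σ_y⟩.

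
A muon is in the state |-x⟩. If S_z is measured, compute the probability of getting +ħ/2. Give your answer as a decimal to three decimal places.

0.500

In the S_z basis, |-x⟩ = (|+z⟩ - |-z⟩)/√2 and |+z⟩ = |+z⟩.
|⟨+z|-x⟩|² = 1/2.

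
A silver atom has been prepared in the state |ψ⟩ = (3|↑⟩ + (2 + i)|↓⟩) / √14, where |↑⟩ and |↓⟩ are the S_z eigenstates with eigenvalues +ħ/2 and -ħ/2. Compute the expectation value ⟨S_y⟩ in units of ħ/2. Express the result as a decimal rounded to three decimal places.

⟨σ_y⟩ = 2 Im(a* b)/(|a|²+|b|²) with a = 3, b = (2 + i).
a* b = (6 + 3i), so ⟨σ_y⟩ = 6/14.
⟨S_y⟩ = (ħ/2)·⟨σ_y⟩.

0.429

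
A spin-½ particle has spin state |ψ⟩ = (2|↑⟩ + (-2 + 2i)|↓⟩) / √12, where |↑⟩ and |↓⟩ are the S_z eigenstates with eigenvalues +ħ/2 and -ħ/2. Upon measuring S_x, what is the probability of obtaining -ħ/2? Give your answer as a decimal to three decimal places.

|-x⟩ = (|↑⟩ - |↓⟩)/√2, so ⟨-x|ψ⟩ = (4 - 2i) / (√2·√12).
P = |4 - 2i|² / 24 = 20/24.

0.833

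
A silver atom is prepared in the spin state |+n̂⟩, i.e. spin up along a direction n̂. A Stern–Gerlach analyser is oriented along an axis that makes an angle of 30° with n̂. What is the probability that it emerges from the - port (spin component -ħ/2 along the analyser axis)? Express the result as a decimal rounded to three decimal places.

0.067

For spin-½, the probability of finding spin-up along an axis at angle θ to the initial spin direction is cos²(θ/2); spin-down is sin²(θ/2).
θ = 30°, so P = sin²(15°) ≈ 0.067.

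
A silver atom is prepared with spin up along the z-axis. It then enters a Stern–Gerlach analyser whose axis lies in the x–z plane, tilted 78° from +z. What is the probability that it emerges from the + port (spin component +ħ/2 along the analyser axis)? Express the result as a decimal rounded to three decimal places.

0.604

For spin-½, the probability of finding spin-up along an axis at angle θ to the initial spin direction is cos²(θ/2); spin-down is sin²(θ/2).
θ = 78°, so P = cos²(39°) ≈ 0.604.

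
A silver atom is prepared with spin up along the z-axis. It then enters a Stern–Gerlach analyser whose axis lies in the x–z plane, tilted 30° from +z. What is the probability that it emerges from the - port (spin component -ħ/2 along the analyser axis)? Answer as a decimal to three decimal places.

0.067

For spin-½, the probability of finding spin-up along an axis at angle θ to the initial spin direction is cos²(θ/2); spin-down is sin²(θ/2).
θ = 30°, so P = sin²(15°) ≈ 0.067.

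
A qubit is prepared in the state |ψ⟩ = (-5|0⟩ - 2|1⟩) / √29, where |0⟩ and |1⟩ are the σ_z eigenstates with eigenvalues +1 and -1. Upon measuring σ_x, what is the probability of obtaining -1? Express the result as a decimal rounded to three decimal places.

|-x⟩ = (|0⟩ - |1⟩)/√2, so ⟨-x|ψ⟩ = (-3) / (√2·√29).
P = |-3|² / 58 = 9/58.

0.155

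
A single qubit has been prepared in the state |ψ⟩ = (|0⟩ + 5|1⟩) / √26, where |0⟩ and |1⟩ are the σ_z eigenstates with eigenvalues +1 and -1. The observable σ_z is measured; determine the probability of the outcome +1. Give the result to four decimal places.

0.0385

The +1 outcome corresponds to |0⟩. Its amplitude in |ψ⟩ is 1/√26.
P = |1|² / 26 = 1/26.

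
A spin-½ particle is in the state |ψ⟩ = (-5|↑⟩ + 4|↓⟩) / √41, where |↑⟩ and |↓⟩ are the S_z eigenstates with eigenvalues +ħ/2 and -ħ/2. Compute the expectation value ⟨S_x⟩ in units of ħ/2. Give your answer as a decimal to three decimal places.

-0.976

⟨σ_x⟩ = 2 Re(a* b)/(|a|²+|b|²) with a = -5, b = 4.
a* b = -20, so ⟨σ_x⟩ = -40/41.
⟨S_x⟩ = (ħ/2)·⟨σ_x⟩.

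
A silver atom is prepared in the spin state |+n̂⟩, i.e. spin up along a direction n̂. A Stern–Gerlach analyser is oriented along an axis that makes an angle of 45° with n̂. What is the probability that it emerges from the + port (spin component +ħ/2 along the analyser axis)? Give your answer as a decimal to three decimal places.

0.854

For spin-½, the probability of finding spin-up along an axis at angle θ to the initial spin direction is cos²(θ/2); spin-down is sin²(θ/2).
θ = 45°, so P = cos²(22.5°) ≈ 0.854.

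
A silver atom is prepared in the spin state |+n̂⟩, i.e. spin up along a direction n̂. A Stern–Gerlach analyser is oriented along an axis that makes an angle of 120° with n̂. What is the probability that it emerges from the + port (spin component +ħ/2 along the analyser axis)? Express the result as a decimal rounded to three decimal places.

For spin-½, the probability of finding spin-up along an axis at angle θ to the initial spin direction is cos²(θ/2); spin-down is sin²(θ/2).
θ = 120°, so P = cos²(60°) ≈ 0.250.

0.250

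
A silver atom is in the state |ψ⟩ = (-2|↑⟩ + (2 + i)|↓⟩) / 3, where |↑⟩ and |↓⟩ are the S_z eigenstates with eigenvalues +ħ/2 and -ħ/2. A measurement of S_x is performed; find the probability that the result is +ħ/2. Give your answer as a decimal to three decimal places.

0.056

|+x⟩ = (|↑⟩ + |↓⟩)/√2, so ⟨+x|ψ⟩ = (i) / (√2·3).
P = |i|² / 18 = 1/18.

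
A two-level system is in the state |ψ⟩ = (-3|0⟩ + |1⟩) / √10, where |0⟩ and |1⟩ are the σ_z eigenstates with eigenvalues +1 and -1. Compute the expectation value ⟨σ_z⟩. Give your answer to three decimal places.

⟨σ_z⟩ = |a|² - |b|² divided by |a|²+|b|², with a, b the |0⟩, |1⟩ amplitudes.
= (9 - 1)/10 = 8/10.

0.800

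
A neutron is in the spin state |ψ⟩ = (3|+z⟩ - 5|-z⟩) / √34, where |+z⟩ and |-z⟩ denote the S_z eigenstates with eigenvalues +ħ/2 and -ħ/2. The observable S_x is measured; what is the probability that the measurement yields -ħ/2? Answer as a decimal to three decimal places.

0.941

|-x⟩ = (|+z⟩ - |-z⟩)/√2, so ⟨-x|ψ⟩ = (8) / (√2·√34).
P = |8|² / 68 = 64/68.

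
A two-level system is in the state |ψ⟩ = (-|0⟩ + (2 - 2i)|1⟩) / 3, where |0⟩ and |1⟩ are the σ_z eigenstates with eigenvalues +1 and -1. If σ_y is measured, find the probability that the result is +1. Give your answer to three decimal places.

|+y⟩ = (|0⟩ + i|1⟩)/√2, so ⟨+y|ψ⟩ = (-3 - 2i) / (√2·3).
P = |-3 - 2i|² / 18 = 13/18.

0.722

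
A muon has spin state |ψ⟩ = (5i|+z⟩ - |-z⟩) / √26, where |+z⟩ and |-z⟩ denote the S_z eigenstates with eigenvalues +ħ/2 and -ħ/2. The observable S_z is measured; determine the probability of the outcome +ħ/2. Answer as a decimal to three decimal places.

The +ħ/2 outcome corresponds to |+z⟩. Its amplitude in |ψ⟩ is 5i/√26.
P = |5i|² / 26 = 25/26.

0.962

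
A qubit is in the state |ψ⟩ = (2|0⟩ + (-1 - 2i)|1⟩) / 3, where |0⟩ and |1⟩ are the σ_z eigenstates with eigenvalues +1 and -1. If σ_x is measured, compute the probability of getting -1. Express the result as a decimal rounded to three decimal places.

|-x⟩ = (|0⟩ - |1⟩)/√2, so ⟨-x|ψ⟩ = (3 + 2i) / (√2·3).
P = |3 + 2i|² / 18 = 13/18.

0.722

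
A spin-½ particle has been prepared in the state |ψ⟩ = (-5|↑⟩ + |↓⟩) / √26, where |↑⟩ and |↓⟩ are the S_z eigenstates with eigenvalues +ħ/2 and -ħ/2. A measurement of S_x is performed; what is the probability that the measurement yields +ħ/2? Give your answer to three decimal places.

0.308

|+x⟩ = (|↑⟩ + |↓⟩)/√2, so ⟨+x|ψ⟩ = (-4) / (√2·√26).
P = |-4|² / 52 = 16/52.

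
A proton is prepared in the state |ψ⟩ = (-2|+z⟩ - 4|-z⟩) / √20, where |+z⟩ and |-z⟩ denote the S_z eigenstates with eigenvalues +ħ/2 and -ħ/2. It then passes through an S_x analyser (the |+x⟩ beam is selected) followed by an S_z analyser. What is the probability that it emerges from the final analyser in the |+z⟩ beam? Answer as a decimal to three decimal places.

0.450

First analyser (S_x): P(|+x⟩) = |⟨+x|ψ⟩|² = 36/40.
After stage 1 the state is |+x⟩; P(|+z⟩) = |⟨+z|+x⟩|² = 1/2.
Joint probability = 36/40 × 1/2 = 0.450.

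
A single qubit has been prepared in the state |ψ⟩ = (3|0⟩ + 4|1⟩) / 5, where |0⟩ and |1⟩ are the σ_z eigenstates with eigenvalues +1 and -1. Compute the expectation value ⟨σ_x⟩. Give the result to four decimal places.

⟨σ_x⟩ = 2 Re(a* b)/(|a|²+|b|²) with a = 3, b = 4.
a* b = 12, so ⟨σ_x⟩ = 24/25.

0.9600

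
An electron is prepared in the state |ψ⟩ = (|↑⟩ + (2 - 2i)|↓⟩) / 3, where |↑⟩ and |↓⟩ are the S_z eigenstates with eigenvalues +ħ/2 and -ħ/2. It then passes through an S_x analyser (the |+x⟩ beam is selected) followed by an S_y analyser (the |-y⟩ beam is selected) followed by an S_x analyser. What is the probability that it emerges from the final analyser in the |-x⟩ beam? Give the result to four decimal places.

0.1806

First analyser (S_x): P(|+x⟩) = |⟨+x|ψ⟩|² = 13/18.
After stage 1 the state is |+x⟩; P(|-y⟩) = |⟨-y|+x⟩|² = 1/2.
After stage 2 the state is |-y⟩; P(|-x⟩) = |⟨-x|-y⟩|² = 1/2.
Joint probability = 13/18 × 1/2 × 1/2 = 0.1806.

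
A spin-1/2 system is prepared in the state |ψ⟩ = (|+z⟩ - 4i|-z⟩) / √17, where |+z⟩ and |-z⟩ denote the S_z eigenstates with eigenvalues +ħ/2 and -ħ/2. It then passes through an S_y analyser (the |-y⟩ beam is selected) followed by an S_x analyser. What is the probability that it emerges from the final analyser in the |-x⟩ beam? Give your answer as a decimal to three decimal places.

First analyser (S_y): P(|-y⟩) = |⟨-y|ψ⟩|² = 25/34.
After stage 1 the state is |-y⟩; P(|-x⟩) = |⟨-x|-y⟩|² = 1/2.
Joint probability = 25/34 × 1/2 = 0.368.

0.368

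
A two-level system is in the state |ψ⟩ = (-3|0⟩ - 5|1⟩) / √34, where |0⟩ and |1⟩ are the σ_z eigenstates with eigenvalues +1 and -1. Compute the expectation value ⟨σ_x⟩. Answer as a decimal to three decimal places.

⟨σ_x⟩ = 2 Re(a* b)/(|a|²+|b|²) with a = -3, b = -5.
a* b = 15, so ⟨σ_x⟩ = 30/34.

0.882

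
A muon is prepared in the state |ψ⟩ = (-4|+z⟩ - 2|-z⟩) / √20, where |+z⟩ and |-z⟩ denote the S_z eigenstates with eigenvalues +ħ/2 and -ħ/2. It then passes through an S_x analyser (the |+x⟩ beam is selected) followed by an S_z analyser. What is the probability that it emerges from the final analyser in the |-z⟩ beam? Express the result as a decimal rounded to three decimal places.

First analyser (S_x): P(|+x⟩) = |⟨+x|ψ⟩|² = 36/40.
After stage 1 the state is |+x⟩; P(|-z⟩) = |⟨-z|+x⟩|² = 1/2.
Joint probability = 36/40 × 1/2 = 0.450.

0.450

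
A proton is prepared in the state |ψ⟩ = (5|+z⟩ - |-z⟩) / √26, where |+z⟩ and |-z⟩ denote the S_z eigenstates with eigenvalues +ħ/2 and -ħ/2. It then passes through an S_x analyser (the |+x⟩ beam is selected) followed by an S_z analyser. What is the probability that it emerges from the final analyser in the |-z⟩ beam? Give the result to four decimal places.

0.1538

First analyser (S_x): P(|+x⟩) = |⟨+x|ψ⟩|² = 16/52.
After stage 1 the state is |+x⟩; P(|-z⟩) = |⟨-z|+x⟩|² = 1/2.
Joint probability = 16/52 × 1/2 = 0.1538.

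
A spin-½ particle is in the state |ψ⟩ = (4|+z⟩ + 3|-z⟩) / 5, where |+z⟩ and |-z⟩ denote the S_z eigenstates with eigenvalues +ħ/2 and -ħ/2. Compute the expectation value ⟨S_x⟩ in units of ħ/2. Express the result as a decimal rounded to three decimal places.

⟨σ_x⟩ = 2 Re(a* b)/(|a|²+|b|²) with a = 4, b = 3.
a* b = 12, so ⟨σ_x⟩ = 24/25.
⟨S_x⟩ = (ħ/2)·⟨σ_x⟩.

0.960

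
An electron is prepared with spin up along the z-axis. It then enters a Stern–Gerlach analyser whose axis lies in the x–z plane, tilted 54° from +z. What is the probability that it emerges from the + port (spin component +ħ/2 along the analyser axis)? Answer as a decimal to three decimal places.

0.794

For spin-½, the probability of finding spin-up along an axis at angle θ to the initial spin direction is cos²(θ/2); spin-down is sin²(θ/2).
θ = 54°, so P = cos²(27°) ≈ 0.794.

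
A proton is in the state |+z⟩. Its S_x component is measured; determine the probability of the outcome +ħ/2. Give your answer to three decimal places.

In the S_z basis, |+z⟩ = |+z⟩ and |+x⟩ = (|+z⟩ + |-z⟩)/√2.
|⟨+x|+z⟩|² = 1/2.

0.500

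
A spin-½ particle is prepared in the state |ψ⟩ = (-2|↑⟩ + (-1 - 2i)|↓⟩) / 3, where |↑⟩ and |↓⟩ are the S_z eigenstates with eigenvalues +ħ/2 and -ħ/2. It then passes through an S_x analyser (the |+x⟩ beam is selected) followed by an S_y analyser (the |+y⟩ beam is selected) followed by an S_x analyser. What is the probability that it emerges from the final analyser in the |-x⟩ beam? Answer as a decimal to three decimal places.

0.181

First analyser (S_x): P(|+x⟩) = |⟨+x|ψ⟩|² = 13/18.
After stage 1 the state is |+x⟩; P(|+y⟩) = |⟨+y|+x⟩|² = 1/2.
After stage 2 the state is |+y⟩; P(|-x⟩) = |⟨-x|+y⟩|² = 1/2.
Joint probability = 13/18 × 1/2 × 1/2 = 0.181.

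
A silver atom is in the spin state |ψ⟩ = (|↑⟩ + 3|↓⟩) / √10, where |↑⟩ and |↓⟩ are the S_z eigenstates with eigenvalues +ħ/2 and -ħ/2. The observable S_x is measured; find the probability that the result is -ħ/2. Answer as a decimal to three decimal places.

|-x⟩ = (|↑⟩ - |↓⟩)/√2, so ⟨-x|ψ⟩ = (-2) / (√2·√10).
P = |-2|² / 20 = 4/20.

0.200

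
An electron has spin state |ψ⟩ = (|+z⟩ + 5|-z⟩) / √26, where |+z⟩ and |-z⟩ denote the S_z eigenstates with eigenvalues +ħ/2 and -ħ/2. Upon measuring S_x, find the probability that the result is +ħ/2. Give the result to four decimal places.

|+x⟩ = (|+z⟩ + |-z⟩)/√2, so ⟨+x|ψ⟩ = (6) / (√2·√26).
P = |6|² / 52 = 36/52.

0.6923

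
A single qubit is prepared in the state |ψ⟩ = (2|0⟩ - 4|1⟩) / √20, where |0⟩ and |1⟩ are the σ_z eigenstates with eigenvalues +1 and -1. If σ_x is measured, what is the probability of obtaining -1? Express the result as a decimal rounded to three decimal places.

|-x⟩ = (|0⟩ - |1⟩)/√2, so ⟨-x|ψ⟩ = (6) / (√2·√20).
P = |6|² / 40 = 36/40.

0.900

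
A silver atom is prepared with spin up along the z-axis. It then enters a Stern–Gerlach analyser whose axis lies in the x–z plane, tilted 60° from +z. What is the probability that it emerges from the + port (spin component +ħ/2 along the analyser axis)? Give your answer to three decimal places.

0.750

For spin-½, the probability of finding spin-up along an axis at angle θ to the initial spin direction is cos²(θ/2); spin-down is sin²(θ/2).
θ = 60°, so P = cos²(30°) ≈ 0.750.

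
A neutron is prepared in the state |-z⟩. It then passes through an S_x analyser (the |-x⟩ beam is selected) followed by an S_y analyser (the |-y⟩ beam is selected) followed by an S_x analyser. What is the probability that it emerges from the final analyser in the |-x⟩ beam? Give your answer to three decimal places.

0.125

First analyser (S_x): from |-z⟩, P(|-x⟩) = 1/2.
After stage 1 the state is |-x⟩; P(|-y⟩) = |⟨-y|-x⟩|² = 1/2.
After stage 2 the state is |-y⟩; P(|-x⟩) = |⟨-x|-y⟩|² = 1/2.
Joint probability = 1/2 × 1/2 × 1/2 = 0.125.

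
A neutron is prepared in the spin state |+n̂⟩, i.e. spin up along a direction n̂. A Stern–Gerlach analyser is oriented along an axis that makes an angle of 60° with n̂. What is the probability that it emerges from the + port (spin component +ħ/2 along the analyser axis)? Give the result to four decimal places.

0.7500

For spin-½, the probability of finding spin-up along an axis at angle θ to the initial spin direction is cos²(θ/2); spin-down is sin²(θ/2).
θ = 60°, so P = cos²(30°) ≈ 0.7500.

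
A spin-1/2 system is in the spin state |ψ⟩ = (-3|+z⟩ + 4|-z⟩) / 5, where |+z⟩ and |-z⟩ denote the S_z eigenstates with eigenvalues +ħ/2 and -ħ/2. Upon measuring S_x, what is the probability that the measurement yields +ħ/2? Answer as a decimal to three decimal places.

0.020

|+x⟩ = (|+z⟩ + |-z⟩)/√2, so ⟨+x|ψ⟩ = (1) / (√2·5).
P = |1|² / 50 = 1/50.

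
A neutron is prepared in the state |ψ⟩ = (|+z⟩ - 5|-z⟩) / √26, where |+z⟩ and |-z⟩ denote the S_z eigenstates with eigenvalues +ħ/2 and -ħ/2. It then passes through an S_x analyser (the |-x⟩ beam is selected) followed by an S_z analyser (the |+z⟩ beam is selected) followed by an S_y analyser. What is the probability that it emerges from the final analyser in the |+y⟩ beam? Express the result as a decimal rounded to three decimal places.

First analyser (S_x): P(|-x⟩) = |⟨-x|ψ⟩|² = 36/52.
After stage 1 the state is |-x⟩; P(|+z⟩) = |⟨+z|-x⟩|² = 1/2.
After stage 2 the state is |+z⟩; P(|+y⟩) = |⟨+y|+z⟩|² = 1/2.
Joint probability = 36/52 × 1/2 × 1/2 = 0.173.

0.173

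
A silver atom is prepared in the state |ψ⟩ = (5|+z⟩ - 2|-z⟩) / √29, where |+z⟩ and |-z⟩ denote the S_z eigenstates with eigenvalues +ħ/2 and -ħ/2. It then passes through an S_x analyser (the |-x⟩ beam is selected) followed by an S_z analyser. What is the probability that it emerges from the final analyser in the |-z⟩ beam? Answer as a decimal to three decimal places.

0.422

First analyser (S_x): P(|-x⟩) = |⟨-x|ψ⟩|² = 49/58.
After stage 1 the state is |-x⟩; P(|-z⟩) = |⟨-z|-x⟩|² = 1/2.
Joint probability = 49/58 × 1/2 = 0.422.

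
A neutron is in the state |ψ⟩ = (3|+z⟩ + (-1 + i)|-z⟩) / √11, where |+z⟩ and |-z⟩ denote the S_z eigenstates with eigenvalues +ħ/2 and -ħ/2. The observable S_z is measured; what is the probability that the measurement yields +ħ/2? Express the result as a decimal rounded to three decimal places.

The +ħ/2 outcome corresponds to |+z⟩. Its amplitude in |ψ⟩ is 3/√11.
P = |3|² / 11 = 9/11.

0.818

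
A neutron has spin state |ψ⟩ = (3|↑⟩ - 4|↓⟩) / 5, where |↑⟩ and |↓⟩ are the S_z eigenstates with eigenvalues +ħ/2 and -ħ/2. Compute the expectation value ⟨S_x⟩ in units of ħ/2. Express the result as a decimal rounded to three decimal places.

-0.960

⟨σ_x⟩ = 2 Re(a* b)/(|a|²+|b|²) with a = 3, b = -4.
a* b = -12, so ⟨σ_x⟩ = -24/25.
⟨S_x⟩ = (ħ/2)·⟨σ_x⟩.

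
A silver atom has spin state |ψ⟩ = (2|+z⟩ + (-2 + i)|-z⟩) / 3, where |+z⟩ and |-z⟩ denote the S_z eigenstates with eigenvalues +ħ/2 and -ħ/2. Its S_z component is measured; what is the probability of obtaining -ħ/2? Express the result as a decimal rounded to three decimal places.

0.556

The -ħ/2 outcome corresponds to |-z⟩. Its amplitude in |ψ⟩ is (-2 + i)/3.
P = |-2 + i|² / 9 = 5/9.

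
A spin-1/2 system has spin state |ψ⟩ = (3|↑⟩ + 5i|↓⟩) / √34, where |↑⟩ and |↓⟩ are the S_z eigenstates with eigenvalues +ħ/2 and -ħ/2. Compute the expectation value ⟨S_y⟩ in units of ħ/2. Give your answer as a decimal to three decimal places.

⟨σ_y⟩ = 2 Im(a* b)/(|a|²+|b|²) with a = 3, b = 5i.
a* b = 15i, so ⟨σ_y⟩ = 30/34.
⟨S_y⟩ = (ħ/2)·⟨σ_y⟩.

0.882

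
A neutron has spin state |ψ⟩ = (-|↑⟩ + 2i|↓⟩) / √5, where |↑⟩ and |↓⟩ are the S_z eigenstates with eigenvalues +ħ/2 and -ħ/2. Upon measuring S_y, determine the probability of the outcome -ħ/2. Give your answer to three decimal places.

|-y⟩ = (|↑⟩ - i|↓⟩)/√2, so ⟨-y|ψ⟩ = (-3) / (√2·√5).
P = |-3|² / 10 = 9/10.

0.900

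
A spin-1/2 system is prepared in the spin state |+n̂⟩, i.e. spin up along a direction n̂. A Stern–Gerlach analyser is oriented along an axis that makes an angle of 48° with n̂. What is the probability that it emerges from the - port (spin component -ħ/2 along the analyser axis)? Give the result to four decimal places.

0.1654

For spin-½, the probability of finding spin-up along an axis at angle θ to the initial spin direction is cos²(θ/2); spin-down is sin²(θ/2).
θ = 48°, so P = sin²(24°) ≈ 0.1654.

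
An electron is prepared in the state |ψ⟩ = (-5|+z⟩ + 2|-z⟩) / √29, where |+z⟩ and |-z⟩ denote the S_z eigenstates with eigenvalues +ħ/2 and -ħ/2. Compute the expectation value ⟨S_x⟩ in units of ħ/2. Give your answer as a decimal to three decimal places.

⟨σ_x⟩ = 2 Re(a* b)/(|a|²+|b|²) with a = -5, b = 2.
a* b = -10, so ⟨σ_x⟩ = -20/29.
⟨S_x⟩ = (ħ/2)·⟨σ_x⟩.

-0.690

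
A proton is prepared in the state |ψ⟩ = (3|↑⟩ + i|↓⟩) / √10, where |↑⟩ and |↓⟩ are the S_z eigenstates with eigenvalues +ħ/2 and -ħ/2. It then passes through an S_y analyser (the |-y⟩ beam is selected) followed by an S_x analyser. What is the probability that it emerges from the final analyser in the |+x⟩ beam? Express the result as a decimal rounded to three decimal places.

First analyser (S_y): P(|-y⟩) = |⟨-y|ψ⟩|² = 4/20.
After stage 1 the state is |-y⟩; P(|+x⟩) = |⟨+x|-y⟩|² = 1/2.
Joint probability = 4/20 × 1/2 = 0.100.

0.100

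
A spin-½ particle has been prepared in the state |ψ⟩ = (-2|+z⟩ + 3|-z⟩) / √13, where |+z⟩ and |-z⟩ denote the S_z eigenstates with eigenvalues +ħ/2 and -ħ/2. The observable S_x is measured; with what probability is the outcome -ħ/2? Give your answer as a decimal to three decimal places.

|-x⟩ = (|+z⟩ - |-z⟩)/√2, so ⟨-x|ψ⟩ = (-5) / (√2·√13).
P = |-5|² / 26 = 25/26.

0.962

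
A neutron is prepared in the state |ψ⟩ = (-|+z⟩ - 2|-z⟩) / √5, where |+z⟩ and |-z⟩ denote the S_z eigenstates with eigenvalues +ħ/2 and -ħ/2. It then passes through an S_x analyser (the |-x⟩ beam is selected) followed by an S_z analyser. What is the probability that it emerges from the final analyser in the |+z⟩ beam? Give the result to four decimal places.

0.0500

First analyser (S_x): P(|-x⟩) = |⟨-x|ψ⟩|² = 1/10.
After stage 1 the state is |-x⟩; P(|+z⟩) = |⟨+z|-x⟩|² = 1/2.
Joint probability = 1/10 × 1/2 = 0.0500.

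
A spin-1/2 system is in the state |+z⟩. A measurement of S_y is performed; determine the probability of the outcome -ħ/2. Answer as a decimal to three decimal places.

In the S_z basis, |+z⟩ = |+z⟩ and |-y⟩ = (|+z⟩ - i|-z⟩)/√2.
|⟨-y|+z⟩|² = 1/2.

0.500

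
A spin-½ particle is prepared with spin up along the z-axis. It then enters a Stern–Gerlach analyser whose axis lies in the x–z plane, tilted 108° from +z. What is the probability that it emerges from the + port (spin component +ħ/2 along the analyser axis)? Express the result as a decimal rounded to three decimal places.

For spin-½, the probability of finding spin-up along an axis at angle θ to the initial spin direction is cos²(θ/2); spin-down is sin²(θ/2).
θ = 108°, so P = cos²(54°) ≈ 0.345.

0.345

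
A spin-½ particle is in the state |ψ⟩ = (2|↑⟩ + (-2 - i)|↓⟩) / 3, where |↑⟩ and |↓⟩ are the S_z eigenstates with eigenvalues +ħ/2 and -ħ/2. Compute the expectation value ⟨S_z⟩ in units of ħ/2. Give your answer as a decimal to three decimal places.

-0.111

⟨σ_z⟩ = |a|² - |b|² divided by |a|²+|b|², with a, b the |↑⟩, |↓⟩ amplitudes.
= (4 - 5)/9 = -1/9.
⟨S_z⟩ = (ħ/2)·⟨σ_z⟩.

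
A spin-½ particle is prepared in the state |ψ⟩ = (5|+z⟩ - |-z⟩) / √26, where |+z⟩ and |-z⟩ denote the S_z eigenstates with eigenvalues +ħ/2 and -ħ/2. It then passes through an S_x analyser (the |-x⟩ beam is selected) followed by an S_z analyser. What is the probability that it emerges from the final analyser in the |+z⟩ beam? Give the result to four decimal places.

0.3462

First analyser (S_x): P(|-x⟩) = |⟨-x|ψ⟩|² = 36/52.
After stage 1 the state is |-x⟩; P(|+z⟩) = |⟨+z|-x⟩|² = 1/2.
Joint probability = 36/52 × 1/2 = 0.3462.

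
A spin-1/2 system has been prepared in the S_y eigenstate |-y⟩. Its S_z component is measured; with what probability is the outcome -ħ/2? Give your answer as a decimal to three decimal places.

0.500

In the S_z basis, |-y⟩ = (|↑⟩ - i|↓⟩)/√2 and |-z⟩ = |↓⟩.
|⟨-z|-y⟩|² = 1/2.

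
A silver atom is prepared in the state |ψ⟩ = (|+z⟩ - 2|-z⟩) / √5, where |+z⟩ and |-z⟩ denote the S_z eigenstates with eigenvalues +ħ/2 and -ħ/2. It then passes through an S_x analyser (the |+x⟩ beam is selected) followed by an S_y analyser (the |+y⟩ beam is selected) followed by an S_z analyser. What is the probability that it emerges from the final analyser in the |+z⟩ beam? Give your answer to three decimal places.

First analyser (S_x): P(|+x⟩) = |⟨+x|ψ⟩|² = 1/10.
After stage 1 the state is |+x⟩; P(|+y⟩) = |⟨+y|+x⟩|² = 1/2.
After stage 2 the state is |+y⟩; P(|+z⟩) = |⟨+z|+y⟩|² = 1/2.
Joint probability = 1/10 × 1/2 × 1/2 = 0.025.

0.025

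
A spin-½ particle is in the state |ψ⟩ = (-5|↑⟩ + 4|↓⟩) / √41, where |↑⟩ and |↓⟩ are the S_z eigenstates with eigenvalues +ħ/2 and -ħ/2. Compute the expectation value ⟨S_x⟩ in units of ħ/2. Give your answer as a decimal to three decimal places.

-0.976

⟨σ_x⟩ = 2 Re(a* b)/(|a|²+|b|²) with a = -5, b = 4.
a* b = -20, so ⟨σ_x⟩ = -40/41.
⟨S_x⟩ = (ħ/2)·⟨σ_x⟩.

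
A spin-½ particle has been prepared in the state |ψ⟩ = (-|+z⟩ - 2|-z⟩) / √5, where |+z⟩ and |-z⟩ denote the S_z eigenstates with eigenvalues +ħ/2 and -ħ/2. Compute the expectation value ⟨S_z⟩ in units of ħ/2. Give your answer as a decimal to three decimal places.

-0.600

⟨σ_z⟩ = |a|² - |b|² divided by |a|²+|b|², with a, b the |+z⟩, |-z⟩ amplitudes.
= (1 - 4)/5 = -3/5.
⟨S_z⟩ = (ħ/2)·⟨σ_z⟩.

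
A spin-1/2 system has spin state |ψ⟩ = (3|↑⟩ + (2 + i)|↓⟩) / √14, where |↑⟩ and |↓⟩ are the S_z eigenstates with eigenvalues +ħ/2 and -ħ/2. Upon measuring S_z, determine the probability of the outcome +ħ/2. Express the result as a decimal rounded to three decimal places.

The +ħ/2 outcome corresponds to |↑⟩. Its amplitude in |ψ⟩ is 3/√14.
P = |3|² / 14 = 9/14.

0.643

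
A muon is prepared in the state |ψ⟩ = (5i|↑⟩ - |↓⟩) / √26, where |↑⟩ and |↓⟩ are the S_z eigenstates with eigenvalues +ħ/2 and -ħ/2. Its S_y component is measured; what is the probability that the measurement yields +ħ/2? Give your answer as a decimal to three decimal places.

0.692

|+y⟩ = (|↑⟩ + i|↓⟩)/√2, so ⟨+y|ψ⟩ = (6i) / (√2·√26).
P = |6i|² / 52 = 36/52.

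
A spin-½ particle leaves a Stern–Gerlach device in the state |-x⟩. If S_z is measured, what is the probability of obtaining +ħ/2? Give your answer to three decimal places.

0.500

In the S_z basis, |-x⟩ = (|↑⟩ - |↓⟩)/√2 and |+z⟩ = |↑⟩.
|⟨+z|-x⟩|² = 1/2.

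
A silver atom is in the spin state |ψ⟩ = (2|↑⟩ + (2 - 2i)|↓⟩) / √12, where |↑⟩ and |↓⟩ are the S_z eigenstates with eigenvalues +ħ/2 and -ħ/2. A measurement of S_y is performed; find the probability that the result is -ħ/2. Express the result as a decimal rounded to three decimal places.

|-y⟩ = (|↑⟩ - i|↓⟩)/√2, so ⟨-y|ψ⟩ = (4 + 2i) / (√2·√12).
P = |4 + 2i|² / 24 = 20/24.

0.833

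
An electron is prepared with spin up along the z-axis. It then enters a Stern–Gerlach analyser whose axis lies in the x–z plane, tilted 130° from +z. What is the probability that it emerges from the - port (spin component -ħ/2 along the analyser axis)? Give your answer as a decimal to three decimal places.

For spin-½, the probability of finding spin-up along an axis at angle θ to the initial spin direction is cos²(θ/2); spin-down is sin²(θ/2).
θ = 130°, so P = sin²(65°) ≈ 0.821.

0.821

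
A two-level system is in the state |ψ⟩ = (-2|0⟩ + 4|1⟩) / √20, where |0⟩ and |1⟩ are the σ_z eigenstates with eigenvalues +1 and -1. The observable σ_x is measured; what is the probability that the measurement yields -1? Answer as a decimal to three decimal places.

0.900

|-x⟩ = (|0⟩ - |1⟩)/√2, so ⟨-x|ψ⟩ = (-6) / (√2·√20).
P = |-6|² / 40 = 36/40.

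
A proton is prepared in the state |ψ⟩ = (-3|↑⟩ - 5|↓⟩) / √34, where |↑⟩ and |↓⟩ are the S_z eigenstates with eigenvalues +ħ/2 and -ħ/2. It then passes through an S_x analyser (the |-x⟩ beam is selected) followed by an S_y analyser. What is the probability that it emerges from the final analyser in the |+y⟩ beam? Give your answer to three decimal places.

0.029

First analyser (S_x): P(|-x⟩) = |⟨-x|ψ⟩|² = 4/68.
After stage 1 the state is |-x⟩; P(|+y⟩) = |⟨+y|-x⟩|² = 1/2.
Joint probability = 4/68 × 1/2 = 0.029.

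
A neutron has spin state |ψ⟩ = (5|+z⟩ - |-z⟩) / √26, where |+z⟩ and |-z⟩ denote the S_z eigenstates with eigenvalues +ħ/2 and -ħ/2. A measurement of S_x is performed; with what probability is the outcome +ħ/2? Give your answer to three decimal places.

|+x⟩ = (|+z⟩ + |-z⟩)/√2, so ⟨+x|ψ⟩ = (4) / (√2·√26).
P = |4|² / 52 = 16/52.

0.308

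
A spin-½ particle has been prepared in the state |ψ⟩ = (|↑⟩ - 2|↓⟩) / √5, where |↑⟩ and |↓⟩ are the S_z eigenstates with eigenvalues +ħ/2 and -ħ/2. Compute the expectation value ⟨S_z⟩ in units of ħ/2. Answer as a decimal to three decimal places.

⟨σ_z⟩ = |a|² - |b|² divided by |a|²+|b|², with a, b the |↑⟩, |↓⟩ amplitudes.
= (1 - 4)/5 = -3/5.
⟨S_z⟩ = (ħ/2)·⟨σ_z⟩.

-0.600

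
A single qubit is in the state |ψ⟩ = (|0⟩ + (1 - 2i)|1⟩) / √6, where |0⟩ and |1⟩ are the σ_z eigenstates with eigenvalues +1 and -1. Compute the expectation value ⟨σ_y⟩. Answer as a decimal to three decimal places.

⟨σ_y⟩ = 2 Im(a* b)/(|a|²+|b|²) with a = 1, b = (1 - 2i).
a* b = (1 - 2i), so ⟨σ_y⟩ = -4/6.

-0.667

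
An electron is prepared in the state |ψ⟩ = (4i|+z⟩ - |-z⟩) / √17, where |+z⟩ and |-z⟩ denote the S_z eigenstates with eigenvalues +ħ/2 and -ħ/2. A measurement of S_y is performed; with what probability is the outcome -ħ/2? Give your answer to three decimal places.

|-y⟩ = (|+z⟩ - i|-z⟩)/√2, so ⟨-y|ψ⟩ = (3i) / (√2·√17).
P = |3i|² / 34 = 9/34.

0.265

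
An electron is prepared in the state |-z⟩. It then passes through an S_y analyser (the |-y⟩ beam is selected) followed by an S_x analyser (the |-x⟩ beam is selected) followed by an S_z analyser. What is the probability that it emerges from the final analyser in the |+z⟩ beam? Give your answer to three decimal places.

0.125

First analyser (S_y): from |-z⟩, P(|-y⟩) = 1/2.
After stage 1 the state is |-y⟩; P(|-x⟩) = |⟨-x|-y⟩|² = 1/2.
After stage 2 the state is |-x⟩; P(|+z⟩) = |⟨+z|-x⟩|² = 1/2.
Joint probability = 1/2 × 1/2 × 1/2 = 0.125.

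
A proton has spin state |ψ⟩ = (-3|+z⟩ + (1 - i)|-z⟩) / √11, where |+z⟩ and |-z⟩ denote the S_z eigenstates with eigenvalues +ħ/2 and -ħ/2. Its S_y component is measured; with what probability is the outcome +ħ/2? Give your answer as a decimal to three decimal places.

0.773

|+y⟩ = (|+z⟩ + i|-z⟩)/√2, so ⟨+y|ψ⟩ = (-4 - i) / (√2·√11).
P = |-4 - i|² / 22 = 17/22.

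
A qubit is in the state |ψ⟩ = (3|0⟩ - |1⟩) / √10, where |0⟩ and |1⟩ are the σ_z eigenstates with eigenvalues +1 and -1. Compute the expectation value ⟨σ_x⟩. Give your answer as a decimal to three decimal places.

⟨σ_x⟩ = 2 Re(a* b)/(|a|²+|b|²) with a = 3, b = -1.
a* b = -3, so ⟨σ_x⟩ = -6/10.

-0.600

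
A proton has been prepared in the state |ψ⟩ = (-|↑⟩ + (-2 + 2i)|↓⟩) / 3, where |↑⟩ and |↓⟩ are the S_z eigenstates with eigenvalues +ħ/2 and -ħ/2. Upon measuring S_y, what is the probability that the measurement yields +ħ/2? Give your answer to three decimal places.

0.278

|+y⟩ = (|↑⟩ + i|↓⟩)/√2, so ⟨+y|ψ⟩ = (1 + 2i) / (√2·3).
P = |1 + 2i|² / 18 = 5/18.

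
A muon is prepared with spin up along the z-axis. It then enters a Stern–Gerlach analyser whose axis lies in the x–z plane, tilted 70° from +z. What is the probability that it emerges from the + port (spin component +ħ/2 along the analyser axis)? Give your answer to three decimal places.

For spin-½, the probability of finding spin-up along an axis at angle θ to the initial spin direction is cos²(θ/2); spin-down is sin²(θ/2).
θ = 70°, so P = cos²(35°) ≈ 0.671.

0.671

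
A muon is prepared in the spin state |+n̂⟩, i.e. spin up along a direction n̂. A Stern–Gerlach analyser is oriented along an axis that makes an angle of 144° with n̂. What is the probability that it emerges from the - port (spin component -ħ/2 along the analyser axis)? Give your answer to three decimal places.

For spin-½, the probability of finding spin-up along an axis at angle θ to the initial spin direction is cos²(θ/2); spin-down is sin²(θ/2).
θ = 144°, so P = sin²(72°) ≈ 0.905.

0.905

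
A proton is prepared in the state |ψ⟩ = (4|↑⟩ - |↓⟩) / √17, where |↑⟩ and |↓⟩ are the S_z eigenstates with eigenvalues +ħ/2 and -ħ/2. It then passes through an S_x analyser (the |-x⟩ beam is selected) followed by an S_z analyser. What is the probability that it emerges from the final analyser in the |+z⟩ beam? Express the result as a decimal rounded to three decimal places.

First analyser (S_x): P(|-x⟩) = |⟨-x|ψ⟩|² = 25/34.
After stage 1 the state is |-x⟩; P(|+z⟩) = |⟨+z|-x⟩|² = 1/2.
Joint probability = 25/34 × 1/2 = 0.368.

0.368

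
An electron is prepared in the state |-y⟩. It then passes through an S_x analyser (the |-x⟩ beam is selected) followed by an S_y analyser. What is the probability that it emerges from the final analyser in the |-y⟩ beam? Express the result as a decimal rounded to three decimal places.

0.250

First analyser (S_x): from |-y⟩, P(|-x⟩) = 1/2.
After stage 1 the state is |-x⟩; P(|-y⟩) = |⟨-y|-x⟩|² = 1/2.
Joint probability = 1/2 × 1/2 = 0.250.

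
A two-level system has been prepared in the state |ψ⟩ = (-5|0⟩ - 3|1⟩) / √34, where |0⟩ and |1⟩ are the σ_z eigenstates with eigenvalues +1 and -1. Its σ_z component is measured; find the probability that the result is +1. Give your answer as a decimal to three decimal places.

0.735

The +1 outcome corresponds to |0⟩. Its amplitude in |ψ⟩ is -5/√34.
P = |-5|² / 34 = 25/34.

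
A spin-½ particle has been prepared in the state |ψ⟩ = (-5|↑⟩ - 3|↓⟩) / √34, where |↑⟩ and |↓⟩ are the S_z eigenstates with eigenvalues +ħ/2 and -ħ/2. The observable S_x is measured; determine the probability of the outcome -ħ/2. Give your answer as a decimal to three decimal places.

|-x⟩ = (|↑⟩ - |↓⟩)/√2, so ⟨-x|ψ⟩ = (-2) / (√2·√34).
P = |-2|² / 68 = 4/68.

0.059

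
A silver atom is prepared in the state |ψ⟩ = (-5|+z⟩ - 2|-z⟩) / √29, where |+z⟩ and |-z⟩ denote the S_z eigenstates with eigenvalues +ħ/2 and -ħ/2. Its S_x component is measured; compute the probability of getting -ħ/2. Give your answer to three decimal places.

0.155

|-x⟩ = (|+z⟩ - |-z⟩)/√2, so ⟨-x|ψ⟩ = (-3) / (√2·√29).
P = |-3|² / 58 = 9/58.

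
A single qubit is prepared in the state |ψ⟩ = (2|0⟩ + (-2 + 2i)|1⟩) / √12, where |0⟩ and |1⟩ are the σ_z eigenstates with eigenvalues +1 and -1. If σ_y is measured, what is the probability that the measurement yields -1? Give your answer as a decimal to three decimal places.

|-y⟩ = (|0⟩ - i|1⟩)/√2, so ⟨-y|ψ⟩ = (-2i) / (√2·√12).
P = |-2i|² / 24 = 4/24.

0.167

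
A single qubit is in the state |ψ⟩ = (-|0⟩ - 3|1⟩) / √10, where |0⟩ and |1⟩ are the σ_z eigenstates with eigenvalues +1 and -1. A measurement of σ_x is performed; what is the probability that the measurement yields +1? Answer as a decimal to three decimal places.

0.800

|+x⟩ = (|0⟩ + |1⟩)/√2, so ⟨+x|ψ⟩ = (-4) / (√2·√10).
P = |-4|² / 20 = 16/20.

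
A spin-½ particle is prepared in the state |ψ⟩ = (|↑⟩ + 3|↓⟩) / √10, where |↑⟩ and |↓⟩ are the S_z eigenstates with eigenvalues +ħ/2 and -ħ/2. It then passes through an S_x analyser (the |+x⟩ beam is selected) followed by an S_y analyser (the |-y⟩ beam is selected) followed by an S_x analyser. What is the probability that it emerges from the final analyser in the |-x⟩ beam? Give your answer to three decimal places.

First analyser (S_x): P(|+x⟩) = |⟨+x|ψ⟩|² = 16/20.
After stage 1 the state is |+x⟩; P(|-y⟩) = |⟨-y|+x⟩|² = 1/2.
After stage 2 the state is |-y⟩; P(|-x⟩) = |⟨-x|-y⟩|² = 1/2.
Joint probability = 16/20 × 1/2 × 1/2 = 0.200.

0.200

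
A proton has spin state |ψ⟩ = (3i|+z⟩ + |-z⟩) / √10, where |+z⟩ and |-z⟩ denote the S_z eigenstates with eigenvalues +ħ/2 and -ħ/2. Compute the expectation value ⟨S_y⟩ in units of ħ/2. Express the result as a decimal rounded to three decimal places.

-0.600

⟨σ_y⟩ = 2 Im(a* b)/(|a|²+|b|²) with a = 3i, b = 1.
a* b = -3i, so ⟨σ_y⟩ = -6/10.
⟨S_y⟩ = (ħ/2)·⟨σ_y⟩.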